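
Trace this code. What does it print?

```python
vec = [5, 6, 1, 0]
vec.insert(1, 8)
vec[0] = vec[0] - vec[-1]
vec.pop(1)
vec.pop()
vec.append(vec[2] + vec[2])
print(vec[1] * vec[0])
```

30

insert 8 at 1 → [5, 8, 6, 1, 0]
vec[0] = vec[0]-vec[-1] = 5-0 = 5 → [5, 8, 6, 1, 0]
pop(1) removes 8 → [5, 6, 1, 0]
pop() removes 0 → [5, 6, 1]
append vec[2]+vec[2] = 1+1 = 2 → [5, 6, 1, 2]
vec[1]*vec[0] = 6*5 = 30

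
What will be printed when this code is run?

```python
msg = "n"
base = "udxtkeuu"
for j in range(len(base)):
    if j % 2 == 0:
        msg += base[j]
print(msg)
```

nuxku

j=0: add 'u' → 'nu'
j=1: skip
j=2: add 'x' → 'nux'
j=3: skip
j=4: add 'k' → 'nuxk'
j=5: skip
j=6: add 'u' → 'nuxku'
j=7: skip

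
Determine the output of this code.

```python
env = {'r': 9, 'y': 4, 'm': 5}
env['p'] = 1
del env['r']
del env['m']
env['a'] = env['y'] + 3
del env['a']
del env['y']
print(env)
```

{'p': 1}

env['p'] = 1 → {'r': 9, 'y': 4, 'm': 5, 'p': 1}
del 'r' → {'y': 4, 'm': 5, 'p': 1}
del 'm' → {'y': 4, 'p': 1}
env['a'] = env['y']+3 = 7 → {'y': 4, 'p': 1, 'a': 7}
del 'a' → {'y': 4, 'p': 1}
del 'y' → {'p': 1}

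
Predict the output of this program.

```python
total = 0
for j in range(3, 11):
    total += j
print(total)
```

j=3: total = 0+3 = 3
j=4: total = 3+4 = 7
j=5: total = 7+5 = 12
j=6: total = 12+6 = 18
j=7: total = 18+7 = 25
j=8: total = 25+8 = 33
j=9: total = 33+9 = 42
j=10: total = 42+10 = 52

52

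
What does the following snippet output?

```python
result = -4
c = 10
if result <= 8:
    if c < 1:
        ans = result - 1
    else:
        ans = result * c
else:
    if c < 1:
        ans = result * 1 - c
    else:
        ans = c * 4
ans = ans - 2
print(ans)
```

-42

result=-4, c=10
result <= 8 is True; c < 1 is False
→ ans = result * c = -40
ans = (-40)-2 = -42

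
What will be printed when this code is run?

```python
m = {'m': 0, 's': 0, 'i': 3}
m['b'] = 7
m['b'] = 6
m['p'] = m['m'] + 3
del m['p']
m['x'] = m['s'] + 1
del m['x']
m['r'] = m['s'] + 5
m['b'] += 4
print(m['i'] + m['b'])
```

m['b'] = 7 → {'m': 0, 's': 0, 'i': 3, 'b': 7}
m['b'] = 6 → {'m': 0, 's': 0, 'i': 3, 'b': 6}
m['p'] = m['m']+3 = 3 → {'m': 0, 's': 0, 'i': 3, 'b': 6, 'p': 3}
del 'p' → {'m': 0, 's': 0, 'i': 3, 'b': 6}
m['x'] = m['s']+1 = 1 → {'m': 0, 's': 0, 'i': 3, 'b': 6, 'x': 1}
del 'x' → {'m': 0, 's': 0, 'i': 3, 'b': 6}
m['r'] = m['s']+5 = 5 → {'m': 0, 's': 0, 'i': 3, 'b': 6, 'r': 5}
m['b'] = 6+4 = 10 → {'m': 0, 's': 0, 'i': 3, 'b': 10, 'r': 5}
m['i']+m['b'] = 3+10 = 13

13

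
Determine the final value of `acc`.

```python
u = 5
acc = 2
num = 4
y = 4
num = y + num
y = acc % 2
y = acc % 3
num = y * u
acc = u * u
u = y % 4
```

num = 4+4 = 8
y = 2%2 = 0
y = 2%3 = 2
num = 2*5 = 10
acc = 5*5 = 25
u = 2%4 = 2

25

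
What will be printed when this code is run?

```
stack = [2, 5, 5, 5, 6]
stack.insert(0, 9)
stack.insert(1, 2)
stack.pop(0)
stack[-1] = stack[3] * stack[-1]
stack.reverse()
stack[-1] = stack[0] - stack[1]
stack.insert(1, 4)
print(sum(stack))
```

insert 9 at 0 → [9, 2, 5, 5, 5, 6]
insert 2 at 1 → [9, 2, 2, 5, 5, 5, 6]
pop(0) removes 9 → [2, 2, 5, 5, 5, 6]
stack[-1] = stack[3]*stack[-1] = 5*6 = 30 → [2, 2, 5, 5, 5, 30]
reverse → [30, 5, 5, 5, 2, 2]
stack[-1] = stack[0]-stack[1] = 30-5 = 25 → [30, 5, 5, 5, 2, 25]
insert 4 at 1 → [30, 4, 5, 5, 5, 2, 25]
sum = 76

76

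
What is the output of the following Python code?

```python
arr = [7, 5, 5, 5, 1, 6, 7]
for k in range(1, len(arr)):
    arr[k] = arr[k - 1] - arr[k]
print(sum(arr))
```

-48

k=1: arr[1] = 7-5 = 2 → [7, 2, 5, 5, 1, 6, 7]
k=2: arr[2] = 2-5 = -3 → [7, 2, -3, 5, 1, 6, 7]
k=3: arr[3] = (-3)-5 = -8 → [7, 2, -3, -8, 1, 6, 7]
k=4: arr[4] = (-8)-1 = -9 → [7, 2, -3, -8, -9, 6, 7]
k=5: arr[5] = (-9)-6 = -15 → [7, 2, -3, -8, -9, -15, 7]
k=6: arr[6] = (-15)-7 = -22 → [7, 2, -3, -8, -9, -15, -22]
sum = -48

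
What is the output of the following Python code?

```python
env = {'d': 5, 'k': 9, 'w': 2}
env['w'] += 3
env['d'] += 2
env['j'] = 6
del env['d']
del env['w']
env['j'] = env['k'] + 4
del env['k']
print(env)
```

{'j': 13}

env['w'] = 2+3 = 5 → {'d': 5, 'k': 9, 'w': 5}
env['d'] = 5+2 = 7 → {'d': 7, 'k': 9, 'w': 5}
env['j'] = 6 → {'d': 7, 'k': 9, 'w': 5, 'j': 6}
del 'd' → {'k': 9, 'w': 5, 'j': 6}
del 'w' → {'k': 9, 'j': 6}
env['j'] = env['k']+4 = 13 → {'k': 9, 'j': 13}
del 'k' → {'j': 13}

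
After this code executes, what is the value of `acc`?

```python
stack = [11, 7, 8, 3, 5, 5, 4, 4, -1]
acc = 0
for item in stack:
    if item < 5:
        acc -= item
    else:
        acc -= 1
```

-15

item=11: not <5, acc = 0-1 = -1
item=7: not <5, acc = (-1)-1 = -2
item=8: not <5, acc = (-2)-1 = -3
item=3: <5, acc = (-3)-3 = -6
item=5: not <5, acc = (-6)-1 = -7
item=5: not <5, acc = (-7)-1 = -8
item=4: <5, acc = (-8)-4 = -12
item=4: <5, acc = (-12)-4 = -16
item=-1: <5, acc = (-16)-(-1) = -15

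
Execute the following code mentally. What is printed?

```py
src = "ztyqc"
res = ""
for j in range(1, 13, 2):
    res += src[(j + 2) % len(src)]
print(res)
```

qzyctq

j=1: add src[3]='q' → 'q'
j=3: add src[0]='z' → 'qz'
j=5: add src[2]='y' → 'qzy'
j=7: add src[4]='c' → 'qzyc'
j=9: add src[1]='t' → 'qzyct'
j=11: add src[3]='q' → 'qzyctq'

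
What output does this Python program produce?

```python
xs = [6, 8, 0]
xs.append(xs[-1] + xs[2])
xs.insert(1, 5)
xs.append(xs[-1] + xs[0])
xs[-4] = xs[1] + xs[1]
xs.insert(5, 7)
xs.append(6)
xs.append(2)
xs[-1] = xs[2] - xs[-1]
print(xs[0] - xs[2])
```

append xs[-1]+xs[2] = 0+0 = 0 → [6, 8, 0, 0]
insert 5 at 1 → [6, 5, 8, 0, 0]
append xs[-1]+xs[0] = 0+6 = 6 → [6, 5, 8, 0, 0, 6]
xs[-4] = xs[1]+xs[1] = 5+5 = 10 → [6, 5, 10, 0, 0, 6]
insert 7 at 5 → [6, 5, 10, 0, 0, 7, 6]
append 6 → [6, 5, 10, 0, 0, 7, 6, 6]
append 2 → [6, 5, 10, 0, 0, 7, 6, 6, 2]
xs[-1] = xs[2]-xs[-1] = 10-2 = 8 → [6, 5, 10, 0, 0, 7, 6, 6, 8]
xs[0]-xs[2] = 6-10 = -4

-4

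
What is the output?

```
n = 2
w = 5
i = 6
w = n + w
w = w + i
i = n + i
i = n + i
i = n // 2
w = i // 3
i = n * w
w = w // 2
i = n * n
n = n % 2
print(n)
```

w = 2+5 = 7
w = 7+6 = 13
i = 2+6 = 8
i = 2+8 = 10
i = 2//2 = 1
w = 1//3 = 0
i = 2*0 = 0
w = 0//2 = 0
i = 2*2 = 4
n = 2%2 = 0

0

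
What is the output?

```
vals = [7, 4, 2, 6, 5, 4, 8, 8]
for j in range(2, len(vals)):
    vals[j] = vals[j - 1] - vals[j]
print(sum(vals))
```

j=2: vals[2] = 4-2 = 2 → [7, 4, 2, 6, 5, 4, 8, 8]
j=3: vals[3] = 2-6 = -4 → [7, 4, 2, -4, 5, 4, 8, 8]
j=4: vals[4] = (-4)-5 = -9 → [7, 4, 2, -4, -9, 4, 8, 8]
j=5: vals[5] = (-9)-4 = -13 → [7, 4, 2, -4, -9, -13, 8, 8]
j=6: vals[6] = (-13)-8 = -21 → [7, 4, 2, -4, -9, -13, -21, 8]
j=7: vals[7] = (-21)-8 = -29 → [7, 4, 2, -4, -9, -13, -21, -29]
sum = -63

-63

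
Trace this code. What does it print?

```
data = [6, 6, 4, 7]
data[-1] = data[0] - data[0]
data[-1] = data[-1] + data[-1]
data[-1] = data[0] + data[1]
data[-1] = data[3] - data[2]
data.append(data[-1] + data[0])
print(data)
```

data[-1] = data[0]-data[0] = 6-6 = 0 → [6, 6, 4, 0]
data[-1] = data[-1]+data[-1] = 0+0 = 0 → [6, 6, 4, 0]
data[-1] = data[0]+data[1] = 6+6 = 12 → [6, 6, 4, 12]
data[-1] = data[3]-data[2] = 12-4 = 8 → [6, 6, 4, 8]
append data[-1]+data[0] = 8+6 = 14 → [6, 6, 4, 8, 14]

[6, 6, 4, 8, 14]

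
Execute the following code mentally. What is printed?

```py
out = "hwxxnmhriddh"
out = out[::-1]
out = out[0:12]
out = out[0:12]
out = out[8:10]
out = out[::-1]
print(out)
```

xx

reverse → 'hddirhmnxxwh'
slice [0:12] → 'hddirhmnxxwh'
slice [0:12] → 'hddirhmnxxwh'
slice [8:10] → 'xx'
reverse → 'xx'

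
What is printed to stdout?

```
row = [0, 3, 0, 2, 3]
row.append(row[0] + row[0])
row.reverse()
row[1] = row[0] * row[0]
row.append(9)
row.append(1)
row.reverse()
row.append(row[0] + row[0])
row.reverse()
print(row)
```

append row[0]+row[0] = 0+0 = 0 → [0, 3, 0, 2, 3, 0]
reverse → [0, 3, 2, 0, 3, 0]
row[1] = row[0]*row[0] = 0*0 = 0 → [0, 0, 2, 0, 3, 0]
append 9 → [0, 0, 2, 0, 3, 0, 9]
append 1 → [0, 0, 2, 0, 3, 0, 9, 1]
reverse → [1, 9, 0, 3, 0, 2, 0, 0]
append row[0]+row[0] = 1+1 = 2 → [1, 9, 0, 3, 0, 2, 0, 0, 2]
reverse → [2, 0, 0, 2, 0, 3, 0, 9, 1]

[2, 0, 0, 2, 0, 3, 0, 9, 1]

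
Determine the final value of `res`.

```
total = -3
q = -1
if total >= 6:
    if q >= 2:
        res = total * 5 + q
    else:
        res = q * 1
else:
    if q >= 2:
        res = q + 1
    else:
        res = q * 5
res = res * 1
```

total=-3, q=-1
total >= 6 is False; q >= 2 is False
→ res = q * 5 = -5
res = (-5)*1 = -5

-5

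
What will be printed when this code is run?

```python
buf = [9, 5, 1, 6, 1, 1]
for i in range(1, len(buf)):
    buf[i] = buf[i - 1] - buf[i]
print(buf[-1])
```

-5

i=1: buf[1] = 9-5 = 4 → [9, 4, 1, 6, 1, 1]
i=2: buf[2] = 4-1 = 3 → [9, 4, 3, 6, 1, 1]
i=3: buf[3] = 3-6 = -3 → [9, 4, 3, -3, 1, 1]
i=4: buf[4] = (-3)-1 = -4 → [9, 4, 3, -3, -4, 1]
i=5: buf[5] = (-4)-1 = -5 → [9, 4, 3, -3, -4, -5]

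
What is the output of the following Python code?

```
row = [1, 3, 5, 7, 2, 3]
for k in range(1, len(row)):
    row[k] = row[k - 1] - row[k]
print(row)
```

[1, -2, -7, -14, -16, -19]

k=1: row[1] = 1-3 = -2 → [1, -2, 5, 7, 2, 3]
k=2: row[2] = (-2)-5 = -7 → [1, -2, -7, 7, 2, 3]
k=3: row[3] = (-7)-7 = -14 → [1, -2, -7, -14, 2, 3]
k=4: row[4] = (-14)-2 = -16 → [1, -2, -7, -14, -16, 3]
k=5: row[5] = (-16)-3 = -19 → [1, -2, -7, -14, -16, -19]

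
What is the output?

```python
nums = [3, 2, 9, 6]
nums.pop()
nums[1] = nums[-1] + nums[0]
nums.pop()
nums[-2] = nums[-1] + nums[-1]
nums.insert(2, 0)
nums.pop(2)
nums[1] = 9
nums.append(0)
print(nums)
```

pop() removes 6 → [3, 2, 9]
nums[1] = nums[-1]+nums[0] = 9+3 = 12 → [3, 12, 9]
pop() removes 9 → [3, 12]
nums[-2] = nums[-1]+nums[-1] = 12+12 = 24 → [24, 12]
insert 0 at 2 → [24, 12, 0]
pop(2) removes 0 → [24, 12]
nums[1] = 9 → [24, 9]
append 0 → [24, 9, 0]

[24, 9, 0]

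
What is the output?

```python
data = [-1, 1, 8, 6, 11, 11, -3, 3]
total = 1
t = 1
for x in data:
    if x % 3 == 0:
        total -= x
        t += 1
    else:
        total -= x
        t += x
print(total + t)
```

x=-1: not %3==0, total = 1-(-1) = 2; t=0
x=1: not %3==0, total = 2-1 = 1; t=1
x=8: not %3==0, total = 1-8 = -7; t=9
x=6: %3==0, total = (-7)-6 = -13; t=10
x=11: not %3==0, total = (-13)-11 = -24; t=21
x=11: not %3==0, total = (-24)-11 = -35; t=32
x=-3: %3==0, total = (-35)-(-3) = -32; t=33
x=3: %3==0, total = (-32)-3 = -35; t=34
total+t = (-35)+34 = -1

-1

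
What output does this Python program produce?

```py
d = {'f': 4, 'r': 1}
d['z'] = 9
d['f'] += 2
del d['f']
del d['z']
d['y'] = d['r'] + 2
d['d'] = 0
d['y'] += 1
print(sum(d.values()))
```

5

d['z'] = 9 → {'f': 4, 'r': 1, 'z': 9}
d['f'] = 4+2 = 6 → {'f': 6, 'r': 1, 'z': 9}
del 'f' → {'r': 1, 'z': 9}
del 'z' → {'r': 1}
d['y'] = d['r']+2 = 3 → {'r': 1, 'y': 3}
d['d'] = 0 → {'r': 1, 'y': 3, 'd': 0}
d['y'] = 3+1 = 4 → {'r': 1, 'y': 4, 'd': 0}
sum of values = 5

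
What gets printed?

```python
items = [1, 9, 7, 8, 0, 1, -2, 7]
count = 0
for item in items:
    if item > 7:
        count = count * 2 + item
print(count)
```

item=1: not >7
item=9: >7, count = 0*2+9 = 9
item=7: not >7
item=8: >7, count = 9*2+8 = 26
item=0: not >7
item=1: not >7
item=-2: not >7
item=7: not >7

26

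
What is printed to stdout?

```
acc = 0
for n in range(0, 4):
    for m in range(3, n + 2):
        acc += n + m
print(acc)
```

18

n=2,m=3: acc = 0+5 = 5
n=3,m=3: acc = 5+6 = 11
n=3,m=4: acc = 11+7 = 18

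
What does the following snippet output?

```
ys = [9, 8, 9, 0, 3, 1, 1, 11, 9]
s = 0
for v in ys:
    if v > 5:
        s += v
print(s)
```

v=9: >5, s = 0+9 = 9
v=8: >5, s = 9+8 = 17
v=9: >5, s = 17+9 = 26
v=0: not >5
v=3: not >5
v=1: not >5
v=1: not >5
v=11: >5, s = 26+11 = 37
v=9: >5, s = 37+9 = 46

46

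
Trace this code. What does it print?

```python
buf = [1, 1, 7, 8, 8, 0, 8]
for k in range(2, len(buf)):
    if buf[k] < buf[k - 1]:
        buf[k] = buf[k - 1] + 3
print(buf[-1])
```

k=2: 7>=1, unchanged → [1, 1, 7, 8, 8, 0, 8]
k=3: 8>=7, unchanged → [1, 1, 7, 8, 8, 0, 8]
k=4: 8>=8, unchanged → [1, 1, 7, 8, 8, 0, 8]
k=5: 0<8, buf[5] = 8+3 = 11 → [1, 1, 7, 8, 8, 11, 8]
k=6: 8<11, buf[6] = 11+3 = 14 → [1, 1, 7, 8, 8, 11, 14]

14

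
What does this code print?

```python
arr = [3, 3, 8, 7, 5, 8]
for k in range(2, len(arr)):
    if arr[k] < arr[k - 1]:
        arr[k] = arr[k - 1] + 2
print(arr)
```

k=2: 8>=3, unchanged → [3, 3, 8, 7, 5, 8]
k=3: 7<8, arr[3] = 8+2 = 10 → [3, 3, 8, 10, 5, 8]
k=4: 5<10, arr[4] = 10+2 = 12 → [3, 3, 8, 10, 12, 8]
k=5: 8<12, arr[5] = 12+2 = 14 → [3, 3, 8, 10, 12, 14]

[3, 3, 8, 10, 12, 14]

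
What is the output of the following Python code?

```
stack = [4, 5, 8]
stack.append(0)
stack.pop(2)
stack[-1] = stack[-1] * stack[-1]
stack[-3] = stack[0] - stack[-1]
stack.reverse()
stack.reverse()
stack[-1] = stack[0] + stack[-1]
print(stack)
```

[4, 5, 4]

append 0 → [4, 5, 8, 0]
pop(2) removes 8 → [4, 5, 0]
stack[-1] = stack[-1]*stack[-1] = 0*0 = 0 → [4, 5, 0]
stack[-3] = stack[0]-stack[-1] = 4-0 = 4 → [4, 5, 0]
reverse → [0, 5, 4]
reverse → [4, 5, 0]
stack[-1] = stack[0]+stack[-1] = 4+0 = 4 → [4, 5, 4]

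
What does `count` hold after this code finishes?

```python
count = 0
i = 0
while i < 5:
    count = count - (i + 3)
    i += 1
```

i=0: count = 0-3 = -3
i=1: count = (-3)-4 = -7
i=2: count = (-7)-5 = -12
i=3: count = (-12)-6 = -18
i=4: count = (-18)-7 = -25

-25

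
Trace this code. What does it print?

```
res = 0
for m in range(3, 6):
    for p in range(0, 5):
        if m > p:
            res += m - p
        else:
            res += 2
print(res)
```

m=3,p=0: 3>0, res = 0+3 = 3
m=3,p=1: 3>1, res = 3+2 = 5
m=3,p=2: 3>2, res = 5+1 = 6
m=3,p=3: not 3>3, res = 6+2 = 8
m=3,p=4: not 3>4, res = 8+2 = 10
m=4,p=0: 4>0, res = 10+4 = 14
m=4,p=1: 4>1, res = 14+3 = 17
m=4,p=2: 4>2, res = 17+2 = 19
m=4,p=3: 4>3, res = 19+1 = 20
m=4,p=4: not 4>4, res = 20+2 = 22
m=5,p=0: 5>0, res = 22+5 = 27
m=5,p=1: 5>1, res = 27+4 = 31
m=5,p=2: 5>2, res = 31+3 = 34
m=5,p=3: 5>3, res = 34+2 = 36
m=5,p=4: 5>4, res = 36+1 = 37

37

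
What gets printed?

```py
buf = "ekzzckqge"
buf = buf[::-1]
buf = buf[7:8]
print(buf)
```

reverse → 'egqkczzke'
slice [7:8] → 'k'

k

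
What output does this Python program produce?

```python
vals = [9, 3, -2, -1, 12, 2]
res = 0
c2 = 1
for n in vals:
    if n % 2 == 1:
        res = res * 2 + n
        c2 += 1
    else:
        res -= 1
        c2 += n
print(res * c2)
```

n=9: odd, res = 0*2+9 = 9; c2=2
n=3: odd, res = 9*2+3 = 21; c2=3
n=-2: not odd, res = 21-1 = 20; c2=1
n=-1: odd, res = 20*2+(-1) = 39; c2=2
n=12: not odd, res = 39-1 = 38; c2=14
n=2: not odd, res = 38-1 = 37; c2=16
res*c2 = 37*16 = 592

592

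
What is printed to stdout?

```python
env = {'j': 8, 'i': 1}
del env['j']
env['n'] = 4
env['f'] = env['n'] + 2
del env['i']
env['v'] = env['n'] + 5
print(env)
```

{'n': 4, 'f': 6, 'v': 9}

del 'j' → {'i': 1}
env['n'] = 4 → {'i': 1, 'n': 4}
env['f'] = env['n']+2 = 6 → {'i': 1, 'n': 4, 'f': 6}
del 'i' → {'n': 4, 'f': 6}
env['v'] = env['n']+5 = 9 → {'n': 4, 'f': 6, 'v': 9}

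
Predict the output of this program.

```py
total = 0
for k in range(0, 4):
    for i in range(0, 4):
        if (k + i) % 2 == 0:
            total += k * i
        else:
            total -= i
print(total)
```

8

k=0,i=0: even sum, total = 0+0 = 0
k=0,i=1: odd sum, total = 0-1 = -1
k=0,i=2: even sum, total = (-1)+0 = -1
k=0,i=3: odd sum, total = (-1)-3 = -4
k=1,i=0: odd sum, total = (-4)-0 = -4
k=1,i=1: even sum, total = (-4)+1 = -3
k=1,i=2: odd sum, total = (-3)-2 = -5
k=1,i=3: even sum, total = (-5)+3 = -2
k=2,i=0: even sum, total = (-2)+0 = -2
k=2,i=1: odd sum, total = (-2)-1 = -3
k=2,i=2: even sum, total = (-3)+4 = 1
k=2,i=3: odd sum, total = 1-3 = -2
k=3,i=0: odd sum, total = (-2)-0 = -2
k=3,i=1: even sum, total = (-2)+3 = 1
k=3,i=2: odd sum, total = 1-2 = -1
k=3,i=3: even sum, total = (-1)+9 = 8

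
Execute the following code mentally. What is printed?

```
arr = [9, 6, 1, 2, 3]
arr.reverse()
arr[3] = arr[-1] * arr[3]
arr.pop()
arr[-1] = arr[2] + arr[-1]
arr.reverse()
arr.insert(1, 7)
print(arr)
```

[55, 7, 1, 2, 3]

reverse → [3, 2, 1, 6, 9]
arr[3] = arr[-1]*arr[3] = 9*6 = 54 → [3, 2, 1, 54, 9]
pop() removes 9 → [3, 2, 1, 54]
arr[-1] = arr[2]+arr[-1] = 1+54 = 55 → [3, 2, 1, 55]
reverse → [55, 1, 2, 3]
insert 7 at 1 → [55, 7, 1, 2, 3]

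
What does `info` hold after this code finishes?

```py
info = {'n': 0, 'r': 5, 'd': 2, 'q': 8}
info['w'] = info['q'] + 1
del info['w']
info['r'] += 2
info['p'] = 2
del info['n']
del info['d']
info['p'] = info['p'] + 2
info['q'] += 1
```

{'r': 7, 'q': 9, 'p': 4}

info['w'] = info['q']+1 = 9 → {'n': 0, 'r': 5, 'd': 2, 'q': 8, 'w': 9}
del 'w' → {'n': 0, 'r': 5, 'd': 2, 'q': 8}
info['r'] = 5+2 = 7 → {'n': 0, 'r': 7, 'd': 2, 'q': 8}
info['p'] = 2 → {'n': 0, 'r': 7, 'd': 2, 'q': 8, 'p': 2}
del 'n' → {'r': 7, 'd': 2, 'q': 8, 'p': 2}
del 'd' → {'r': 7, 'q': 8, 'p': 2}
info['p'] = info['p']+2 = 4 → {'r': 7, 'q': 8, 'p': 4}
info['q'] = 8+1 = 9 → {'r': 7, 'q': 9, 'p': 4}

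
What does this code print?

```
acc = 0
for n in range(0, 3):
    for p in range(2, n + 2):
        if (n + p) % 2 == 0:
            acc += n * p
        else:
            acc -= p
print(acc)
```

-1

n=1,p=2: odd sum, acc = 0-2 = -2
n=2,p=2: even sum, acc = (-2)+4 = 2
n=2,p=3: odd sum, acc = 2-3 = -1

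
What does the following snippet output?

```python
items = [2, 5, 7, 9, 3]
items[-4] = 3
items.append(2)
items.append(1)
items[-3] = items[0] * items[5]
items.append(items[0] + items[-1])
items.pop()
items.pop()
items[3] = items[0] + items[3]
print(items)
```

items[-4] = 3 → [2, 3, 7, 9, 3]
append 2 → [2, 3, 7, 9, 3, 2]
append 1 → [2, 3, 7, 9, 3, 2, 1]
items[-3] = items[0]*items[5] = 2*2 = 4 → [2, 3, 7, 9, 4, 2, 1]
append items[0]+items[-1] = 2+1 = 3 → [2, 3, 7, 9, 4, 2, 1, 3]
pop() removes 3 → [2, 3, 7, 9, 4, 2, 1]
pop() removes 1 → [2, 3, 7, 9, 4, 2]
items[3] = items[0]+items[3] = 2+9 = 11 → [2, 3, 7, 11, 4, 2]

[2, 3, 7, 11, 4, 2]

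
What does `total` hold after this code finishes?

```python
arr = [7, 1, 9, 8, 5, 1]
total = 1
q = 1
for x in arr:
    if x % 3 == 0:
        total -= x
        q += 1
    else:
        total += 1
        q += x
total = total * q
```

-72

x=7: not %3==0, total = 1+1 = 2; q=8
x=1: not %3==0, total = 2+1 = 3; q=9
x=9: %3==0, total = 3-9 = -6; q=10
x=8: not %3==0, total = (-6)+1 = -5; q=18
x=5: not %3==0, total = (-5)+1 = -4; q=23
x=1: not %3==0, total = (-4)+1 = -3; q=24
total*q = (-3)*24 = -72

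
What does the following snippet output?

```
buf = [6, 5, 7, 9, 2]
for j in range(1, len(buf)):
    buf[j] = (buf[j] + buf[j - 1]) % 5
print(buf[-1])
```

j=1: buf[1] = (5+6)%5 = 1 → [6, 1, 7, 9, 2]
j=2: buf[2] = (7+1)%5 = 3 → [6, 1, 3, 9, 2]
j=3: buf[3] = (9+3)%5 = 2 → [6, 1, 3, 2, 2]
j=4: buf[4] = (2+2)%5 = 4 → [6, 1, 3, 2, 4]

4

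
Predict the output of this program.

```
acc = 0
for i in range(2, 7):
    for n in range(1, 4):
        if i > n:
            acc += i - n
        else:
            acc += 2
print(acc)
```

37

i=2,n=1: 2>1, acc = 0+1 = 1
i=2,n=2: not 2>2, acc = 1+2 = 3
i=2,n=3: not 2>3, acc = 3+2 = 5
i=3,n=1: 3>1, acc = 5+2 = 7
i=3,n=2: 3>2, acc = 7+1 = 8
i=3,n=3: not 3>3, acc = 8+2 = 10
i=4,n=1: 4>1, acc = 10+3 = 13
i=4,n=2: 4>2, acc = 13+2 = 15
i=4,n=3: 4>3, acc = 15+1 = 16
i=5,n=1: 5>1, acc = 16+4 = 20
i=5,n=2: 5>2, acc = 20+3 = 23
i=5,n=3: 5>3, acc = 23+2 = 25
i=6,n=1: 6>1, acc = 25+5 = 30
i=6,n=2: 6>2, acc = 30+4 = 34
i=6,n=3: 6>3, acc = 34+3 = 37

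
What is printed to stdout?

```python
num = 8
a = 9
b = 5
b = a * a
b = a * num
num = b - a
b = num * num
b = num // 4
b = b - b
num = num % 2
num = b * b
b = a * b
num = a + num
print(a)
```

b = 9*9 = 81
b = 9*8 = 72
num = 72-9 = 63
b = 63*63 = 3969
b = 63//4 = 15
b = 15-15 = 0
num = 63%2 = 1
num = 0*0 = 0
b = 9*0 = 0
num = 9+0 = 9

9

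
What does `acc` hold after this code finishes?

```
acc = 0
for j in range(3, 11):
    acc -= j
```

j=3: acc = 0-3 = -3
j=4: acc = (-3)-4 = -7
j=5: acc = (-7)-5 = -12
j=6: acc = (-12)-6 = -18
j=7: acc = (-18)-7 = -25
j=8: acc = (-25)-8 = -33
j=9: acc = (-33)-9 = -42
j=10: acc = (-42)-10 = -52

-52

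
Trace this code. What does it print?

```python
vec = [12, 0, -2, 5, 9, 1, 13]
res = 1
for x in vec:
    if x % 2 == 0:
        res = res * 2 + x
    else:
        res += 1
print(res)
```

58

x=12: even, res = 1*2+12 = 14
x=0: even, res = 14*2+0 = 28
x=-2: even, res = 28*2+(-2) = 54
x=5: not even, res = 54+1 = 55
x=9: not even, res = 55+1 = 56
x=1: not even, res = 56+1 = 57
x=13: not even, res = 57+1 = 58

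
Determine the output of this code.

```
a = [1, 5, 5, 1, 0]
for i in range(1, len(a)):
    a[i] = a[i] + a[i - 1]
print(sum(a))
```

i=1: a[1] = 5+1 = 6 → [1, 6, 5, 1, 0]
i=2: a[2] = 5+6 = 11 → [1, 6, 11, 1, 0]
i=3: a[3] = 1+11 = 12 → [1, 6, 11, 12, 0]
i=4: a[4] = 0+12 = 12 → [1, 6, 11, 12, 12]
sum = 42

42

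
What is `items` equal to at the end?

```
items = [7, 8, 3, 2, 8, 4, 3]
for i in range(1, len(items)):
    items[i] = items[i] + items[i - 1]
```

[7, 15, 18, 20, 28, 32, 35]

i=1: items[1] = 8+7 = 15 → [7, 15, 3, 2, 8, 4, 3]
i=2: items[2] = 3+15 = 18 → [7, 15, 18, 2, 8, 4, 3]
i=3: items[3] = 2+18 = 20 → [7, 15, 18, 20, 8, 4, 3]
i=4: items[4] = 8+20 = 28 → [7, 15, 18, 20, 28, 4, 3]
i=5: items[5] = 4+28 = 32 → [7, 15, 18, 20, 28, 32, 3]
i=6: items[6] = 3+32 = 35 → [7, 15, 18, 20, 28, 32, 35]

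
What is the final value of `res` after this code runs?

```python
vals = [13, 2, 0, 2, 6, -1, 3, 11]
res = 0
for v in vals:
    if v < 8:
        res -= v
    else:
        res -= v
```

v=13: not <8, res = 0-13 = -13
v=2: <8, res = (-13)-2 = -15
v=0: <8, res = (-15)-0 = -15
v=2: <8, res = (-15)-2 = -17
v=6: <8, res = (-17)-6 = -23
v=-1: <8, res = (-23)-(-1) = -22
v=3: <8, res = (-22)-3 = -25
v=11: not <8, res = (-25)-11 = -36

-36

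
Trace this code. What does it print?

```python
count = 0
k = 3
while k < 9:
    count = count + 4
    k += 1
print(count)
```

k=3: count = 0+4 = 4
k=4: count = 4+4 = 8
k=5: count = 8+4 = 12
k=6: count = 12+4 = 16
k=7: count = 16+4 = 20
k=8: count = 20+4 = 24

24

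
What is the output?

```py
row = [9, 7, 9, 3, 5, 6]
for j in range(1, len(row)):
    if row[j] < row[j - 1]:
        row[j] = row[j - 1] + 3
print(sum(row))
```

99

j=1: 7<9, row[1] = 9+3 = 12 → [9, 12, 9, 3, 5, 6]
j=2: 9<12, row[2] = 12+3 = 15 → [9, 12, 15, 3, 5, 6]
j=3: 3<15, row[3] = 15+3 = 18 → [9, 12, 15, 18, 5, 6]
j=4: 5<18, row[4] = 18+3 = 21 → [9, 12, 15, 18, 21, 6]
j=5: 6<21, row[5] = 21+3 = 24 → [9, 12, 15, 18, 21, 24]
sum = 99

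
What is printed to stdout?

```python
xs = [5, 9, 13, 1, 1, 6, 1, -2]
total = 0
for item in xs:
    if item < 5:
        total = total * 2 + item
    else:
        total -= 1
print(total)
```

item=5: not <5, total = 0-1 = -1
item=9: not <5, total = (-1)-1 = -2
item=13: not <5, total = (-2)-1 = -3
item=1: <5, total = (-3)*2+1 = -5
item=1: <5, total = (-5)*2+1 = -9
item=6: not <5, total = (-9)-1 = -10
item=1: <5, total = (-10)*2+1 = -19
item=-2: <5, total = (-19)*2+(-2) = -40

-40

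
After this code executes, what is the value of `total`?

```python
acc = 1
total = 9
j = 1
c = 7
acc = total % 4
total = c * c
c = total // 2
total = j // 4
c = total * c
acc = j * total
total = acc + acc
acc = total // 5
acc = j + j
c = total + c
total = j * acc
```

acc = 9%4 = 1
total = 7*7 = 49
c = 49//2 = 24
total = 1//4 = 0
c = 0*24 = 0
acc = 1*0 = 0
total = 0+0 = 0
acc = 0//5 = 0
acc = 1+1 = 2
c = 0+0 = 0
total = 1*2 = 2

2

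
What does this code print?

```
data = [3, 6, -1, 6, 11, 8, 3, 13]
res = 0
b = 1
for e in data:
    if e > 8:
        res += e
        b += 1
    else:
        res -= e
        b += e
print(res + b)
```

e=3: not >8, res = 0-3 = -3; b=4
e=6: not >8, res = (-3)-6 = -9; b=10
e=-1: not >8, res = (-9)-(-1) = -8; b=9
e=6: not >8, res = (-8)-6 = -14; b=15
e=11: >8, res = (-14)+11 = -3; b=16
e=8: not >8, res = (-3)-8 = -11; b=24
e=3: not >8, res = (-11)-3 = -14; b=27
e=13: >8, res = (-14)+13 = -1; b=28
res+b = (-1)+28 = 27

27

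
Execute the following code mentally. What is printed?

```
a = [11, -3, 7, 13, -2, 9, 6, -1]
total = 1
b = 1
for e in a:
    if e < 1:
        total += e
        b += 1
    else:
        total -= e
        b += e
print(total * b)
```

-2550

e=11: not <1, total = 1-11 = -10; b=12
e=-3: <1, total = (-10)+(-3) = -13; b=13
e=7: not <1, total = (-13)-7 = -20; b=20
e=13: not <1, total = (-20)-13 = -33; b=33
e=-2: <1, total = (-33)+(-2) = -35; b=34
e=9: not <1, total = (-35)-9 = -44; b=43
e=6: not <1, total = (-44)-6 = -50; b=49
e=-1: <1, total = (-50)+(-1) = -51; b=50
total*b = (-51)*50 = -2550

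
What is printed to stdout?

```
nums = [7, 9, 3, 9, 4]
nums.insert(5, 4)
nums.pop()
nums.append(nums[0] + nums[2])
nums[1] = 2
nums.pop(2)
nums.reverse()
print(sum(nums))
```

insert 4 at 5 → [7, 9, 3, 9, 4, 4]
pop() removes 4 → [7, 9, 3, 9, 4]
append nums[0]+nums[2] = 7+3 = 10 → [7, 9, 3, 9, 4, 10]
nums[1] = 2 → [7, 2, 3, 9, 4, 10]
pop(2) removes 3 → [7, 2, 9, 4, 10]
reverse → [10, 4, 9, 2, 7]
sum = 32

32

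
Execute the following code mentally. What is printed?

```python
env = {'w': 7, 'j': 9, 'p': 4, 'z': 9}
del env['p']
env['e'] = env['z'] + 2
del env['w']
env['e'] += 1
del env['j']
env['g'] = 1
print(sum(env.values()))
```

22

del 'p' → {'w': 7, 'j': 9, 'z': 9}
env['e'] = env['z']+2 = 11 → {'w': 7, 'j': 9, 'z': 9, 'e': 11}
del 'w' → {'j': 9, 'z': 9, 'e': 11}
env['e'] = 11+1 = 12 → {'j': 9, 'z': 9, 'e': 12}
del 'j' → {'z': 9, 'e': 12}
env['g'] = 1 → {'z': 9, 'e': 12, 'g': 1}
sum of values = 22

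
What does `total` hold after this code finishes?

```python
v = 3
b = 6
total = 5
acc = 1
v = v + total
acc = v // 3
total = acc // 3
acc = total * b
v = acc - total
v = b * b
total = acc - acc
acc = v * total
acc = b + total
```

0

v = 3+5 = 8
acc = 8//3 = 2
total = 2//3 = 0
acc = 0*6 = 0
v = 0-0 = 0
v = 6*6 = 36
total = 0-0 = 0
acc = 36*0 = 0
acc = 6+0 = 6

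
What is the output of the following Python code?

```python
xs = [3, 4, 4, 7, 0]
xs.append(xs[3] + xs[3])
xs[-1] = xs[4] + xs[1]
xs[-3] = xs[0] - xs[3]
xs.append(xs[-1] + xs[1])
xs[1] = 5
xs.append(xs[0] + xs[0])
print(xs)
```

[3, 5, 4, -4, 0, 4, 8, 6]

append xs[3]+xs[3] = 7+7 = 14 → [3, 4, 4, 7, 0, 14]
xs[-1] = xs[4]+xs[1] = 0+4 = 4 → [3, 4, 4, 7, 0, 4]
xs[-3] = xs[0]-xs[3] = 3-7 = -4 → [3, 4, 4, -4, 0, 4]
append xs[-1]+xs[1] = 4+4 = 8 → [3, 4, 4, -4, 0, 4, 8]
xs[1] = 5 → [3, 5, 4, -4, 0, 4, 8]
append xs[0]+xs[0] = 3+3 = 6 → [3, 5, 4, -4, 0, 4, 8, 6]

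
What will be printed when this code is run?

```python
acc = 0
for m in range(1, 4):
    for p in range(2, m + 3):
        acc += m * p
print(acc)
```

65

m=1,p=2: acc = 0+2 = 2
m=1,p=3: acc = 2+3 = 5
m=2,p=2: acc = 5+4 = 9
m=2,p=3: acc = 9+6 = 15
m=2,p=4: acc = 15+8 = 23
m=3,p=2: acc = 23+6 = 29
m=3,p=3: acc = 29+9 = 38
m=3,p=4: acc = 38+12 = 50
m=3,p=5: acc = 50+15 = 65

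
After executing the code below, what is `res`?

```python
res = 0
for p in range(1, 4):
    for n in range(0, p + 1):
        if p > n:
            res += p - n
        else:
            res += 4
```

22

p=1,n=0: 1>0, res = 0+1 = 1
p=1,n=1: not 1>1, res = 1+4 = 5
p=2,n=0: 2>0, res = 5+2 = 7
p=2,n=1: 2>1, res = 7+1 = 8
p=2,n=2: not 2>2, res = 8+4 = 12
p=3,n=0: 3>0, res = 12+3 = 15
p=3,n=1: 3>1, res = 15+2 = 17
p=3,n=2: 3>2, res = 17+1 = 18
p=3,n=3: not 3>3, res = 18+4 = 22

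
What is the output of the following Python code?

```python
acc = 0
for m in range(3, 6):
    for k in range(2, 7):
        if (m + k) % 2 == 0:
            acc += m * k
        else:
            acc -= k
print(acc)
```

80

m=3,k=2: odd sum, acc = 0-2 = -2
m=3,k=3: even sum, acc = (-2)+9 = 7
m=3,k=4: odd sum, acc = 7-4 = 3
m=3,k=5: even sum, acc = 3+15 = 18
m=3,k=6: odd sum, acc = 18-6 = 12
m=4,k=2: even sum, acc = 12+8 = 20
m=4,k=3: odd sum, acc = 20-3 = 17
m=4,k=4: even sum, acc = 17+16 = 33
m=4,k=5: odd sum, acc = 33-5 = 28
m=4,k=6: even sum, acc = 28+24 = 52
m=5,k=2: odd sum, acc = 52-2 = 50
m=5,k=3: even sum, acc = 50+15 = 65
m=5,k=4: odd sum, acc = 65-4 = 61
m=5,k=5: even sum, acc = 61+25 = 86
m=5,k=6: odd sum, acc = 86-6 = 80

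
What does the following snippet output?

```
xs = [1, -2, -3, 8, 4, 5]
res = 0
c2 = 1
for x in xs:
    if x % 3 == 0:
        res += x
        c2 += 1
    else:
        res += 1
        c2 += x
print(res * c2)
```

x=1: not %3==0, res = 0+1 = 1; c2=2
x=-2: not %3==0, res = 1+1 = 2; c2=0
x=-3: %3==0, res = 2+(-3) = -1; c2=1
x=8: not %3==0, res = (-1)+1 = 0; c2=9
x=4: not %3==0, res = 0+1 = 1; c2=13
x=5: not %3==0, res = 1+1 = 2; c2=18
res*c2 = 2*18 = 36

36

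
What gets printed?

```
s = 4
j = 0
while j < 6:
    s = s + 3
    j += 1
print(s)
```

j=0: s = 4+3 = 7
j=1: s = 7+3 = 10
j=2: s = 10+3 = 13
j=3: s = 13+3 = 16
j=4: s = 16+3 = 19
j=5: s = 19+3 = 22

22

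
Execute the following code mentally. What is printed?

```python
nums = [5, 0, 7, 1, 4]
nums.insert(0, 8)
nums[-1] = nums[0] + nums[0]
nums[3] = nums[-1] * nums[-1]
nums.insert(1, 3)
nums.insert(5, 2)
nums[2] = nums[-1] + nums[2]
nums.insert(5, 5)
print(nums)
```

insert 8 at 0 → [8, 5, 0, 7, 1, 4]
nums[-1] = nums[0]+nums[0] = 8+8 = 16 → [8, 5, 0, 7, 1, 16]
nums[3] = nums[-1]*nums[-1] = 16*16 = 256 → [8, 5, 0, 256, 1, 16]
insert 3 at 1 → [8, 3, 5, 0, 256, 1, 16]
insert 2 at 5 → [8, 3, 5, 0, 256, 2, 1, 16]
nums[2] = nums[-1]+nums[2] = 16+5 = 21 → [8, 3, 21, 0, 256, 2, 1, 16]
insert 5 at 5 → [8, 3, 21, 0, 256, 5, 2, 1, 16]

[8, 3, 21, 0, 256, 5, 2, 1, 16]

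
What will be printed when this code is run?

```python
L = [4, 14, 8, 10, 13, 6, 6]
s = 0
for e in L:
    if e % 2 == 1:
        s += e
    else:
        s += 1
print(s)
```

e=4: not odd, s = 0+1 = 1
e=14: not odd, s = 1+1 = 2
e=8: not odd, s = 2+1 = 3
e=10: not odd, s = 3+1 = 4
e=13: odd, s = 4+13 = 17
e=6: not odd, s = 17+1 = 18
e=6: not odd, s = 18+1 = 19

19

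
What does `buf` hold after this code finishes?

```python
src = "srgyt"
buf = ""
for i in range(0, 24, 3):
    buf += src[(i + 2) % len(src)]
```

i=0: add src[2]='g' → 'g'
i=3: add src[0]='s' → 'gs'
i=6: add src[3]='y' → 'gsy'
i=9: add src[1]='r' → 'gsyr'
i=12: add src[4]='t' → 'gsyrt'
i=15: add src[2]='g' → 'gsyrtg'
i=18: add src[0]='s' → 'gsyrtgs'
i=21: add src[3]='y' → 'gsyrtgsy'

'gsyrtgsy'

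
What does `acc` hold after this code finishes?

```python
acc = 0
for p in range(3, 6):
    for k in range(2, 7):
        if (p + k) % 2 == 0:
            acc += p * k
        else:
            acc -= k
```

p=3,k=2: odd sum, acc = 0-2 = -2
p=3,k=3: even sum, acc = (-2)+9 = 7
p=3,k=4: odd sum, acc = 7-4 = 3
p=3,k=5: even sum, acc = 3+15 = 18
p=3,k=6: odd sum, acc = 18-6 = 12
p=4,k=2: even sum, acc = 12+8 = 20
p=4,k=3: odd sum, acc = 20-3 = 17
p=4,k=4: even sum, acc = 17+16 = 33
p=4,k=5: odd sum, acc = 33-5 = 28
p=4,k=6: even sum, acc = 28+24 = 52
p=5,k=2: odd sum, acc = 52-2 = 50
p=5,k=3: even sum, acc = 50+15 = 65
p=5,k=4: odd sum, acc = 65-4 = 61
p=5,k=5: even sum, acc = 61+25 = 86
p=5,k=6: odd sum, acc = 86-6 = 80

80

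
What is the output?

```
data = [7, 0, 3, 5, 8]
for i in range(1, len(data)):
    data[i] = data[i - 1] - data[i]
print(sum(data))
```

i=1: data[1] = 7-0 = 7 → [7, 7, 3, 5, 8]
i=2: data[2] = 7-3 = 4 → [7, 7, 4, 5, 8]
i=3: data[3] = 4-5 = -1 → [7, 7, 4, -1, 8]
i=4: data[4] = (-1)-8 = -9 → [7, 7, 4, -1, -9]
sum = 8

8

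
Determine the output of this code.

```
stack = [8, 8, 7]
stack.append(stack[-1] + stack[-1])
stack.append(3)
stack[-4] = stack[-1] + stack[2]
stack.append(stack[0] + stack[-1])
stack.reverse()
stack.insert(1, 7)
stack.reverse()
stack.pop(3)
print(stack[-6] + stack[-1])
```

append stack[-1]+stack[-1] = 7+7 = 14 → [8, 8, 7, 14]
append 3 → [8, 8, 7, 14, 3]
stack[-4] = stack[-1]+stack[2] = 3+7 = 10 → [8, 10, 7, 14, 3]
append stack[0]+stack[-1] = 8+3 = 11 → [8, 10, 7, 14, 3, 11]
reverse → [11, 3, 14, 7, 10, 8]
insert 7 at 1 → [11, 7, 3, 14, 7, 10, 8]
reverse → [8, 10, 7, 14, 3, 7, 11]
pop(3) removes 14 → [8, 10, 7, 3, 7, 11]
stack[-6]+stack[-1] = 8+11 = 19

19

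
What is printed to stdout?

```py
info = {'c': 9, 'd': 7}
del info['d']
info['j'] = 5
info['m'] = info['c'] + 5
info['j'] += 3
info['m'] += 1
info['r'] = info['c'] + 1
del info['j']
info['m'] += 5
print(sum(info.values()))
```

del 'd' → {'c': 9}
info['j'] = 5 → {'c': 9, 'j': 5}
info['m'] = info['c']+5 = 14 → {'c': 9, 'j': 5, 'm': 14}
info['j'] = 5+3 = 8 → {'c': 9, 'j': 8, 'm': 14}
info['m'] = 14+1 = 15 → {'c': 9, 'j': 8, 'm': 15}
info['r'] = info['c']+1 = 10 → {'c': 9, 'j': 8, 'm': 15, 'r': 10}
del 'j' → {'c': 9, 'm': 15, 'r': 10}
info['m'] = 15+5 = 20 → {'c': 9, 'm': 20, 'r': 10}
sum of values = 39

39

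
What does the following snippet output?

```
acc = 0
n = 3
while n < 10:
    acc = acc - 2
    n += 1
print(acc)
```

n=3: acc = 0-2 = -2
n=4: acc = (-2)-2 = -4
n=5: acc = (-4)-2 = -6
n=6: acc = (-6)-2 = -8
n=7: acc = (-8)-2 = -10
n=8: acc = (-10)-2 = -12
n=9: acc = (-12)-2 = -14

-14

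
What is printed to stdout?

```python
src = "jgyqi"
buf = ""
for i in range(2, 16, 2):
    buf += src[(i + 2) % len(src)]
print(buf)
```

i=2: add src[4]='i' → 'i'
i=4: add src[1]='g' → 'ig'
i=6: add src[3]='q' → 'igq'
i=8: add src[0]='j' → 'igqj'
i=10: add src[2]='y' → 'igqjy'
i=12: add src[4]='i' → 'igqjyi'
i=14: add src[1]='g' → 'igqjyig'

igqjyig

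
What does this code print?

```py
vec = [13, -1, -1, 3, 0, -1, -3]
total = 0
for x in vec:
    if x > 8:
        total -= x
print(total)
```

-13

x=13: >8, total = 0-13 = -13
x=-1: not >8
x=-1: not >8
x=3: not >8
x=0: not >8
x=-1: not >8
x=-3: not >8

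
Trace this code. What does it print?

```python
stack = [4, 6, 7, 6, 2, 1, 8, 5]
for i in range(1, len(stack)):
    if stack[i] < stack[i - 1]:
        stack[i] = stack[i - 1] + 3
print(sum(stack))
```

97

i=1: 6>=4, unchanged → [4, 6, 7, 6, 2, 1, 8, 5]
i=2: 7>=6, unchanged → [4, 6, 7, 6, 2, 1, 8, 5]
i=3: 6<7, stack[3] = 7+3 = 10 → [4, 6, 7, 10, 2, 1, 8, 5]
i=4: 2<10, stack[4] = 10+3 = 13 → [4, 6, 7, 10, 13, 1, 8, 5]
i=5: 1<13, stack[5] = 13+3 = 16 → [4, 6, 7, 10, 13, 16, 8, 5]
i=6: 8<16, stack[6] = 16+3 = 19 → [4, 6, 7, 10, 13, 16, 19, 5]
i=7: 5<19, stack[7] = 19+3 = 22 → [4, 6, 7, 10, 13, 16, 19, 22]
sum = 97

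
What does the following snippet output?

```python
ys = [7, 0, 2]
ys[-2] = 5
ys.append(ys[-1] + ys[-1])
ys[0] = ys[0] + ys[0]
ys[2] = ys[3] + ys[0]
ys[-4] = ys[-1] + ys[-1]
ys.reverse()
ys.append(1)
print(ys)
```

[4, 18, 5, 8, 1]

ys[-2] = 5 → [7, 5, 2]
append ys[-1]+ys[-1] = 2+2 = 4 → [7, 5, 2, 4]
ys[0] = ys[0]+ys[0] = 7+7 = 14 → [14, 5, 2, 4]
ys[2] = ys[3]+ys[0] = 4+14 = 18 → [14, 5, 18, 4]
ys[-4] = ys[-1]+ys[-1] = 4+4 = 8 → [8, 5, 18, 4]
reverse → [4, 18, 5, 8]
append 1 → [4, 18, 5, 8, 1]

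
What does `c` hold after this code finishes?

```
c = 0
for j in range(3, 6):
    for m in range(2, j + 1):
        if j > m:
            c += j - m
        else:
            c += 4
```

j=3,m=2: 3>2, c = 0+1 = 1
j=3,m=3: not 3>3, c = 1+4 = 5
j=4,m=2: 4>2, c = 5+2 = 7
j=4,m=3: 4>3, c = 7+1 = 8
j=4,m=4: not 4>4, c = 8+4 = 12
j=5,m=2: 5>2, c = 12+3 = 15
j=5,m=3: 5>3, c = 15+2 = 17
j=5,m=4: 5>4, c = 17+1 = 18
j=5,m=5: not 5>5, c = 18+4 = 22

22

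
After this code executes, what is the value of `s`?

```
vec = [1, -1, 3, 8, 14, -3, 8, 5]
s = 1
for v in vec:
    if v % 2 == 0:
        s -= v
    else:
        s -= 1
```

-34

v=1: not even, s = 1-1 = 0
v=-1: not even, s = 0-1 = -1
v=3: not even, s = (-1)-1 = -2
v=8: even, s = (-2)-8 = -10
v=14: even, s = (-10)-14 = -24
v=-3: not even, s = (-24)-1 = -25
v=8: even, s = (-25)-8 = -33
v=5: not even, s = (-33)-1 = -34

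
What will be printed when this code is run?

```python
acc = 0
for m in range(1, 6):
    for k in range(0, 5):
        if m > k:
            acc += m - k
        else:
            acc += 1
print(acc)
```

m=1,k=0: 1>0, acc = 0+1 = 1
m=1,k=1: not 1>1, acc = 1+1 = 2
m=1,k=2: not 1>2, acc = 2+1 = 3
m=1,k=3: not 1>3, acc = 3+1 = 4
m=1,k=4: not 1>4, acc = 4+1 = 5
m=2,k=0: 2>0, acc = 5+2 = 7
m=2,k=1: 2>1, acc = 7+1 = 8
m=2,k=2: not 2>2, acc = 8+1 = 9
m=2,k=3: not 2>3, acc = 9+1 = 10
m=2,k=4: not 2>4, acc = 10+1 = 11
m=3,k=0: 3>0, acc = 11+3 = 14
m=3,k=1: 3>1, acc = 14+2 = 16
m=3,k=2: 3>2, acc = 16+1 = 17
m=3,k=3: not 3>3, acc = 17+1 = 18
m=3,k=4: not 3>4, acc = 18+1 = 19
m=4,k=0: 4>0, acc = 19+4 = 23
m=4,k=1: 4>1, acc = 23+3 = 26
m=4,k=2: 4>2, acc = 26+2 = 28
m=4,k=3: 4>3, acc = 28+1 = 29
m=4,k=4: not 4>4, acc = 29+1 = 30
m=5,k=0: 5>0, acc = 30+5 = 35
m=5,k=1: 5>1, acc = 35+4 = 39
m=5,k=2: 5>2, acc = 39+3 = 42
m=5,k=3: 5>3, acc = 42+2 = 44
m=5,k=4: 5>4, acc = 44+1 = 45

45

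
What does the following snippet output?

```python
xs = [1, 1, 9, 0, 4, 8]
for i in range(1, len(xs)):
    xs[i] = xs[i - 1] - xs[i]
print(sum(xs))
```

-51

i=1: xs[1] = 1-1 = 0 → [1, 0, 9, 0, 4, 8]
i=2: xs[2] = 0-9 = -9 → [1, 0, -9, 0, 4, 8]
i=3: xs[3] = (-9)-0 = -9 → [1, 0, -9, -9, 4, 8]
i=4: xs[4] = (-9)-4 = -13 → [1, 0, -9, -9, -13, 8]
i=5: xs[5] = (-13)-8 = -21 → [1, 0, -9, -9, -13, -21]
sum = -51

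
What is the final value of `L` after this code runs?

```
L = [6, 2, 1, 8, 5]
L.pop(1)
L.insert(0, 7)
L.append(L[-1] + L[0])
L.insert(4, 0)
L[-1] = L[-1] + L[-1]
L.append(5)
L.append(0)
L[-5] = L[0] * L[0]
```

[7, 6, 1, 8, 49, 5, 24, 5, 0]

pop(1) removes 2 → [6, 1, 8, 5]
insert 7 at 0 → [7, 6, 1, 8, 5]
append L[-1]+L[0] = 5+7 = 12 → [7, 6, 1, 8, 5, 12]
insert 0 at 4 → [7, 6, 1, 8, 0, 5, 12]
L[-1] = L[-1]+L[-1] = 12+12 = 24 → [7, 6, 1, 8, 0, 5, 24]
append 5 → [7, 6, 1, 8, 0, 5, 24, 5]
append 0 → [7, 6, 1, 8, 0, 5, 24, 5, 0]
L[-5] = L[0]*L[0] = 7*7 = 49 → [7, 6, 1, 8, 49, 5, 24, 5, 0]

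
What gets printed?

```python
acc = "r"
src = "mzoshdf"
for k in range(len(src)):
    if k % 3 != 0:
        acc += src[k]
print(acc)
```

rzohd

k=0: skip
k=1: add 'z' → 'rz'
k=2: add 'o' → 'rzo'
k=3: skip
k=4: add 'h' → 'rzoh'
k=5: add 'd' → 'rzohd'
k=6: skip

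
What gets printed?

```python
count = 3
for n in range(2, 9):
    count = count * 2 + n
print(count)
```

n=2: count = 3*2+2 = 8
n=3: count = 8*2+3 = 19
n=4: count = 19*2+4 = 42
n=5: count = 42*2+5 = 89
n=6: count = 89*2+6 = 184
n=7: count = 184*2+7 = 375
n=8: count = 375*2+8 = 758

758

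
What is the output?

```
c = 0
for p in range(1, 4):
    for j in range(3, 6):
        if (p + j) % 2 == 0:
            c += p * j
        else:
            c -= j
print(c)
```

24

p=1,j=3: even sum, c = 0+3 = 3
p=1,j=4: odd sum, c = 3-4 = -1
p=1,j=5: even sum, c = (-1)+5 = 4
p=2,j=3: odd sum, c = 4-3 = 1
p=2,j=4: even sum, c = 1+8 = 9
p=2,j=5: odd sum, c = 9-5 = 4
p=3,j=3: even sum, c = 4+9 = 13
p=3,j=4: odd sum, c = 13-4 = 9
p=3,j=5: even sum, c = 9+15 = 24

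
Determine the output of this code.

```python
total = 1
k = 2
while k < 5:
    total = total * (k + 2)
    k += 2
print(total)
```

24

k=2: total = 1*4 = 4
k=4: total = 4*6 = 24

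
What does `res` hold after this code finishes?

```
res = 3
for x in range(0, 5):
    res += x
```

x=0: res = 3+0 = 3
x=1: res = 3+1 = 4
x=2: res = 4+2 = 6
x=3: res = 6+3 = 9
x=4: res = 9+4 = 13

13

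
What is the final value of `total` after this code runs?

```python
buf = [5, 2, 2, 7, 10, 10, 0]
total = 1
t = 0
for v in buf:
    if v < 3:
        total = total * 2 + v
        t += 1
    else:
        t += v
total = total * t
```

700

v=5: not <3; t=5
v=2: <3, total = 1*2+2 = 4; t=6
v=2: <3, total = 4*2+2 = 10; t=7
v=7: not <3; t=14
v=10: not <3; t=24
v=10: not <3; t=34
v=0: <3, total = 10*2+0 = 20; t=35
total*t = 20*35 = 700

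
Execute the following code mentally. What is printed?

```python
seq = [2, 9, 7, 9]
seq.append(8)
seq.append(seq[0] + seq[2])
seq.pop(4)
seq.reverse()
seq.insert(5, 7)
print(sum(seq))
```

append 8 → [2, 9, 7, 9, 8]
append seq[0]+seq[2] = 2+7 = 9 → [2, 9, 7, 9, 8, 9]
pop(4) removes 8 → [2, 9, 7, 9, 9]
reverse → [9, 9, 7, 9, 2]
insert 7 at 5 → [9, 9, 7, 9, 2, 7]
sum = 43

43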